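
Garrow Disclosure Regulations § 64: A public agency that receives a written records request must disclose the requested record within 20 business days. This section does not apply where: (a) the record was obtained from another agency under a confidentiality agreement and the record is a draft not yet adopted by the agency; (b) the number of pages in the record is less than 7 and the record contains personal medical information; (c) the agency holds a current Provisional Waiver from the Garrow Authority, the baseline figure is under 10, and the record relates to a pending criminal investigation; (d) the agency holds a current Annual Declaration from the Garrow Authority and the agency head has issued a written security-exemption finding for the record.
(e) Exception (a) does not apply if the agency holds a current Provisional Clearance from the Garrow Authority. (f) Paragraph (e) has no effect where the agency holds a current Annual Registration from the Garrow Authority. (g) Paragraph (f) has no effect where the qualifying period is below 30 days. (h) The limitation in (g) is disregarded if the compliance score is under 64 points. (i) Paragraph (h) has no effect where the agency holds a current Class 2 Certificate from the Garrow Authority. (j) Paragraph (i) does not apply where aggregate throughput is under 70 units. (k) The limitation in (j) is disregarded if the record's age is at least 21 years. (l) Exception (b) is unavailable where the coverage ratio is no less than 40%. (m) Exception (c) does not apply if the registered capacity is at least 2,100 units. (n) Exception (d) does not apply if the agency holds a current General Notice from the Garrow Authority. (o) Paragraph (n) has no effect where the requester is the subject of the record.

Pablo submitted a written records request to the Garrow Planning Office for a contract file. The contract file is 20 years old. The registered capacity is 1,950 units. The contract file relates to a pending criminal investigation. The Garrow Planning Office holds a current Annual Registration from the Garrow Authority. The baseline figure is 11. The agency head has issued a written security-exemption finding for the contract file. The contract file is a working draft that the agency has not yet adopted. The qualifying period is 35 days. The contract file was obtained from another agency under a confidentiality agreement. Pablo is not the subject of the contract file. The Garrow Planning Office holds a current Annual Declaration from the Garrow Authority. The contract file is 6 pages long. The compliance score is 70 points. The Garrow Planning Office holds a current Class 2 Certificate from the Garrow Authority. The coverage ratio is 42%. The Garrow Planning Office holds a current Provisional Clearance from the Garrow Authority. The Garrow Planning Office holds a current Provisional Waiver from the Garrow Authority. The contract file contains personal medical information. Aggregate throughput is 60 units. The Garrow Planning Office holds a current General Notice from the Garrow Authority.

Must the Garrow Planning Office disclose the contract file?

All of (a)'s requirements are met (the contract file was obtained under a confidentiality agreement; the contract file is an unadopted draft). Under paragraphs (e)–(k): (e) applies (a current Provisional Clearance is held), but is itself disapplied by (f): (f) operates against (e): a current Annual Registration is held. (g) does not operate here (the qualifying period is 35 days, not below 30 days), so (f) stands. Exception (a) stands.
Exception (b): the number of pages in the record is 6, less than the 7 limit; the contract file contains personal medical information — every condition holds. However, paragraph (l) must be considered: (l) operates — the coverage ratio is 42%, meeting the 40% threshold. So (b) is unavailable.
Exception (c) fails — the baseline figure is 11, not under 10.
Exception (d) is satisfied on its face — a current Annual Declaration is held; a written security-exemption finding has been issued. Turning to paragraphs (n)–(o): (n) operates against (d): a current General Notice is held. (o), which would lift (n), does not operate here — Pablo is not the subject of the contract file. Exception (d) does not apply.

No — exception (a) applies; the Garrow Planning Office is not required to disclose the contract file.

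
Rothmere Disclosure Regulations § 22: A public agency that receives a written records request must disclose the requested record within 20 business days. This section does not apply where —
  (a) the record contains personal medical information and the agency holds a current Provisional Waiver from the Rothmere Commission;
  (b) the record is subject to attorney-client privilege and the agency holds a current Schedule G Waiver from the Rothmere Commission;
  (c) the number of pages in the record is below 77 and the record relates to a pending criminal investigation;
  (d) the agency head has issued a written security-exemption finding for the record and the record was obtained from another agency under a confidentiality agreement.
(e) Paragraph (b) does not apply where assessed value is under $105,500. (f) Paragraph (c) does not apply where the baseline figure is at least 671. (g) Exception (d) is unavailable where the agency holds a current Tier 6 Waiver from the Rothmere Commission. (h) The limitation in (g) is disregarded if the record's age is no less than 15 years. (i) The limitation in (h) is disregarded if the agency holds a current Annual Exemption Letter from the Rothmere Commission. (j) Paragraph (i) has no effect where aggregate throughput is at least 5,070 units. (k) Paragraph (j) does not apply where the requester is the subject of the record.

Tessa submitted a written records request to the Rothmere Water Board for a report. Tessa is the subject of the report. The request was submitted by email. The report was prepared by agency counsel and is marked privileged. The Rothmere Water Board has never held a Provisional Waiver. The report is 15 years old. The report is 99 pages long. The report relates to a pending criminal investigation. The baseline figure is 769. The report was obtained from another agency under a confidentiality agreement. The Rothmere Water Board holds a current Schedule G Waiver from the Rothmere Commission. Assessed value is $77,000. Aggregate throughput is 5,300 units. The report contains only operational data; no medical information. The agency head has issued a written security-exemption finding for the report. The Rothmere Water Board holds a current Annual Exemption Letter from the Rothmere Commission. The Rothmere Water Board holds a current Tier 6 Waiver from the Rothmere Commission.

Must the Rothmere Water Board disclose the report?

Exception (a) requires that the record contains personal medical information; but the report contains only operational data, so (a) is unavailable.
Exception (b): the report is privileged; a current Schedule G Waiver is held — every condition holds. However, paragraph (e) must be considered: (e) is engaged — assessed value is $77,000, under the $105,500 limit. (b) is therefore removed.
Exception (c) does not apply: the number of pages in the record is 99, not below 77.
Exception (d)'s conditions are all satisfied: a written security-exemption finding has been issued; the report was obtained under a confidentiality agreement. But: (g) operates against (d): a current Tier 6 Waiver is held. (h) is triggered (the record's age is 15 years, meeting the 15 years threshold), but is displaced by (i): (i) operates — a current Annual Exemption Letter is held. (j) would limit (i) — aggregate throughput is 5,300 units, meeting the 5,070 units threshold — but (k) sets (j) aside: (k) operates against (j): Tessa is the subject of the report. So (d) is unavailable.
None of the exceptions is available; § 22 applies in full.

Yes — the Rothmere Water Board must disclose the report.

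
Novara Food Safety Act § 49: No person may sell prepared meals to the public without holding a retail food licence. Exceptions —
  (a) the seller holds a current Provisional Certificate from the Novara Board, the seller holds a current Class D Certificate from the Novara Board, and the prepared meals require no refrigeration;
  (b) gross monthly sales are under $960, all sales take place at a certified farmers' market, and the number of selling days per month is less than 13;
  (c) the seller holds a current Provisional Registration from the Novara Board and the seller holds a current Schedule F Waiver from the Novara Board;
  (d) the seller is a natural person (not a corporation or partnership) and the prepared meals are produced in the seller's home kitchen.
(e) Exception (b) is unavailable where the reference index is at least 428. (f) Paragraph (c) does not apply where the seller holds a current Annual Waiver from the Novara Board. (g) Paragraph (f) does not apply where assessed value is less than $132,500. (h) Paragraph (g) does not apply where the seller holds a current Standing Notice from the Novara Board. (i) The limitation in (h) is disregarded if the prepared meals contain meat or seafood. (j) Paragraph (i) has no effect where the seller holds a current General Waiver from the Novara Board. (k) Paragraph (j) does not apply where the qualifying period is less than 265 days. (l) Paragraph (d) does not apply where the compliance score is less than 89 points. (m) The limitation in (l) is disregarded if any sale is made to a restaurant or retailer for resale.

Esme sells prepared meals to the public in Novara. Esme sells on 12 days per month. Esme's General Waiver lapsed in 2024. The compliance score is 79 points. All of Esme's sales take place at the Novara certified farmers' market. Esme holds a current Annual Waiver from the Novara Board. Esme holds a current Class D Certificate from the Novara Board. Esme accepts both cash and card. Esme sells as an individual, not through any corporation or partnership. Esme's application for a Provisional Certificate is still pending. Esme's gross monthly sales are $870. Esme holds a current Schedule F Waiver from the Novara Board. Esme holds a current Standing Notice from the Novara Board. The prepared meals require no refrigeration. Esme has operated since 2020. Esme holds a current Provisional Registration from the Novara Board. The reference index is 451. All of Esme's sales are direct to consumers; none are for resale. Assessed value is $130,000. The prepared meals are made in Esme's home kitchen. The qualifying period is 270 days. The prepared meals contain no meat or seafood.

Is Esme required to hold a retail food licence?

Exception (a) requires that the seller holds a current Provisional Certificate from the Novara Board; but no current Provisional Certificate is held, so (a) is unavailable.
Exception (b)'s conditions are all satisfied: gross monthly sales are $870, under the $960 limit; all sales are at a certified farmers' market; the number of selling days per month is 12, less than the 13 limit. But: (e) operates against (b): the reference index is 451, meeting the 428 threshold. Exception (b) does not apply.
Exception (c) is satisfied on its face — a current Provisional Registration is held; a current Schedule F Waiver is held. But: (f) is triggered — a current Annual Waiver is held. (g) is engaged (assessed value is $130,000, less than the $132,500 limit), but is overridden by (h): (h) is engaged — a current Standing Notice is held. (i) does not operate here (the prepared meals contain no meat or seafood), so (h) stands. Exception (c) does not apply.
Exception (d): the seller is a natural person; the prepared meals are home-kitchen produced — every condition holds. Turning to paragraphs (l)–(m): (l) operates against (d): the compliance score is 79 points, less than the 89 points limit. (m) does not operate here (no sales are for resale), so (l) stands. Exception (d) does not apply.
No exception is made out. Esme falls within the general rule.

Yes — Esme must hold a retail food licence.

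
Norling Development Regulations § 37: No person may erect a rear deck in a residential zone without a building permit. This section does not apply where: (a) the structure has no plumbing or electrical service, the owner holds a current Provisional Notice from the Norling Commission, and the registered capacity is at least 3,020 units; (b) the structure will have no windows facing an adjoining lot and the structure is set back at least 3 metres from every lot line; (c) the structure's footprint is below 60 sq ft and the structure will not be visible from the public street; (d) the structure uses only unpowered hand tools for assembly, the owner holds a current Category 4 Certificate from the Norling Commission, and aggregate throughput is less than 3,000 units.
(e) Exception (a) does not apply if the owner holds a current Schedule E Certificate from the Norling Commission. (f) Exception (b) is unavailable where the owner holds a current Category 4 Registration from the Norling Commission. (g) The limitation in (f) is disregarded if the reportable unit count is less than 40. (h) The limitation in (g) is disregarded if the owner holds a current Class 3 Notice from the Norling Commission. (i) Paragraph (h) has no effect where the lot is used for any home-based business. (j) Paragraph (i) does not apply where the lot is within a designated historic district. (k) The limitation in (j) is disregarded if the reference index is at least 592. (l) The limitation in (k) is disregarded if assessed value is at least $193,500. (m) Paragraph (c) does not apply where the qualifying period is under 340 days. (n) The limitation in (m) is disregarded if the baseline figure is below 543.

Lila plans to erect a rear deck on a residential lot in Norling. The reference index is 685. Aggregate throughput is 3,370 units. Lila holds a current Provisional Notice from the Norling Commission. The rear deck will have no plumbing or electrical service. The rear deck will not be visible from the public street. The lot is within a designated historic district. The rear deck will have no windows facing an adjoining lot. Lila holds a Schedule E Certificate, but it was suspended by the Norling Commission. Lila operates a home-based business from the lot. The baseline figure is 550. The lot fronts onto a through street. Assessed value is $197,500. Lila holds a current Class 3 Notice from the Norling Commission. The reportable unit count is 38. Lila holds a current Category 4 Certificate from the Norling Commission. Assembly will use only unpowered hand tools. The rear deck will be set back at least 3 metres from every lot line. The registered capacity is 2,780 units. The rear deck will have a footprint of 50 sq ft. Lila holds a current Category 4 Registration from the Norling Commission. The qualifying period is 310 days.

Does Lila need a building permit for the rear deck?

Yes — Lila must obtain a building permit.

Exception (a) requires that the registered capacity is at least 3,020 units; but the registered capacity is 2,780 units, short of 3,020 units, so (a) is unavailable.
Exception (b) is satisfied on its face — no windows face an adjoining lot; the setback is at least 3 m on every side. But: (f) operates against (b): a current Category 4 Registration is held. (g) is engaged (the reportable unit count is 38, less than the 40 limit), but is overridden by (h): (h) operates — a current Class 3 Notice is held. (i) applies (a home-based business operates on the lot), but is displaced by (j): (j) operates — the lot is in a historic district. (k) would limit (j) — the reference index is 685, meeting the 592 threshold — but (l) sets (k) aside: (l) applies — assessed value is $197,500, meeting the $193,500 threshold. (b) is therefore removed.
All of (c)'s requirements are met (the structure's footprint is 50 sq ft, below the 60 sq ft limit; the structure will not be visible from the street). Turning to paragraphs (m)–(n): (m) operates — the qualifying period is 310 days, under the 340 days limit. (n) is not triggered (the baseline figure is 550, not below 543), so (m) stands. (c) is therefore removed.
Exception (d) does not apply: aggregate throughput is 3,370 units, not less than 3,000 units.
No exception applies. The general rule governs.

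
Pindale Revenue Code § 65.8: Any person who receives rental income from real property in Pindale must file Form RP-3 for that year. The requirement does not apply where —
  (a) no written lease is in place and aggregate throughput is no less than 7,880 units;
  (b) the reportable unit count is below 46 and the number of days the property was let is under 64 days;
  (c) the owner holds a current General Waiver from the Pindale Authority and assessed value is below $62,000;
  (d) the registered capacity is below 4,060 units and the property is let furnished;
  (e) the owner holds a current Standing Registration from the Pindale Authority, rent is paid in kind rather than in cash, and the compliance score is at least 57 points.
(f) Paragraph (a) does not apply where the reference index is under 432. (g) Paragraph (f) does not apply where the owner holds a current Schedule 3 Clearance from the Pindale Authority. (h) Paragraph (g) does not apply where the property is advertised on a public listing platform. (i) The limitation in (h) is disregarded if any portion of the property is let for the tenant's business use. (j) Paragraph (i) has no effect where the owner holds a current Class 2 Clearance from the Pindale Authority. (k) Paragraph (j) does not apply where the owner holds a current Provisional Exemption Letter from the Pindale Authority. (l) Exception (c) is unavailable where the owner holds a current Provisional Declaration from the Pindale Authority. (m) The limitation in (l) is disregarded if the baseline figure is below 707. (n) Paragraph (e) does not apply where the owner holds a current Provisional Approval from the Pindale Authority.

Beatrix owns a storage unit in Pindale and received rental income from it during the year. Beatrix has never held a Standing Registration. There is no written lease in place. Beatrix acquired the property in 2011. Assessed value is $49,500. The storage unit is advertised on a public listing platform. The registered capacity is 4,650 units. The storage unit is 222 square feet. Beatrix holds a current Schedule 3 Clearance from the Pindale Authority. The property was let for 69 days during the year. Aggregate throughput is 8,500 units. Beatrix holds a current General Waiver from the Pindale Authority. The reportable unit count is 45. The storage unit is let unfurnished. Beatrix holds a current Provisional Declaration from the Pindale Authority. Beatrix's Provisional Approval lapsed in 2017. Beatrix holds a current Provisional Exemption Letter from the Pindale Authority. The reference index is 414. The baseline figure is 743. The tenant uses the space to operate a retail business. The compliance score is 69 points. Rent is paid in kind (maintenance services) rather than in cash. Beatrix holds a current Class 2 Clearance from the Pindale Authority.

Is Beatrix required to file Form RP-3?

No — exception (a) applies; Beatrix is not required to file Form RP-3.

All of (a)'s requirements are met (there is no written lease; aggregate throughput is 8,500 units, meeting the 7,880 units threshold). Considering the limiting provisions: (f) would limit (a) — the reference index is 414, under the 432 limit — but (g) sets (f) aside: (g) operates against (f): a current Schedule 3 Clearance is held. (h) would limit (g) — the property is publicly advertised — but (i) sets (h) aside: (i) operates — the space is let for business use. (j) is triggered (a current Class 2 Clearance is held), but is itself disapplied by (k): (k) is engaged — a current Provisional Exemption Letter is held. (a) remains available.
Exception (b) fails — the number of days the property was let is 69 days, not under 64 days.
All of (c)'s requirements are met (a current General Waiver is held; assessed value is $49,500, below the $62,000 limit). But: (l) operates against (c): a current Provisional Declaration is held. (m) is inapplicable (the baseline figure is 743, not below 707), so (l) stands. (c) is therefore removed.
Exception (d) requires that the registered capacity is below 4,060 units; but the registered capacity is 4,650 units, not below 4,060 units, so (d) is unavailable.
Exception (e) fails — there is no Standing Registration in force.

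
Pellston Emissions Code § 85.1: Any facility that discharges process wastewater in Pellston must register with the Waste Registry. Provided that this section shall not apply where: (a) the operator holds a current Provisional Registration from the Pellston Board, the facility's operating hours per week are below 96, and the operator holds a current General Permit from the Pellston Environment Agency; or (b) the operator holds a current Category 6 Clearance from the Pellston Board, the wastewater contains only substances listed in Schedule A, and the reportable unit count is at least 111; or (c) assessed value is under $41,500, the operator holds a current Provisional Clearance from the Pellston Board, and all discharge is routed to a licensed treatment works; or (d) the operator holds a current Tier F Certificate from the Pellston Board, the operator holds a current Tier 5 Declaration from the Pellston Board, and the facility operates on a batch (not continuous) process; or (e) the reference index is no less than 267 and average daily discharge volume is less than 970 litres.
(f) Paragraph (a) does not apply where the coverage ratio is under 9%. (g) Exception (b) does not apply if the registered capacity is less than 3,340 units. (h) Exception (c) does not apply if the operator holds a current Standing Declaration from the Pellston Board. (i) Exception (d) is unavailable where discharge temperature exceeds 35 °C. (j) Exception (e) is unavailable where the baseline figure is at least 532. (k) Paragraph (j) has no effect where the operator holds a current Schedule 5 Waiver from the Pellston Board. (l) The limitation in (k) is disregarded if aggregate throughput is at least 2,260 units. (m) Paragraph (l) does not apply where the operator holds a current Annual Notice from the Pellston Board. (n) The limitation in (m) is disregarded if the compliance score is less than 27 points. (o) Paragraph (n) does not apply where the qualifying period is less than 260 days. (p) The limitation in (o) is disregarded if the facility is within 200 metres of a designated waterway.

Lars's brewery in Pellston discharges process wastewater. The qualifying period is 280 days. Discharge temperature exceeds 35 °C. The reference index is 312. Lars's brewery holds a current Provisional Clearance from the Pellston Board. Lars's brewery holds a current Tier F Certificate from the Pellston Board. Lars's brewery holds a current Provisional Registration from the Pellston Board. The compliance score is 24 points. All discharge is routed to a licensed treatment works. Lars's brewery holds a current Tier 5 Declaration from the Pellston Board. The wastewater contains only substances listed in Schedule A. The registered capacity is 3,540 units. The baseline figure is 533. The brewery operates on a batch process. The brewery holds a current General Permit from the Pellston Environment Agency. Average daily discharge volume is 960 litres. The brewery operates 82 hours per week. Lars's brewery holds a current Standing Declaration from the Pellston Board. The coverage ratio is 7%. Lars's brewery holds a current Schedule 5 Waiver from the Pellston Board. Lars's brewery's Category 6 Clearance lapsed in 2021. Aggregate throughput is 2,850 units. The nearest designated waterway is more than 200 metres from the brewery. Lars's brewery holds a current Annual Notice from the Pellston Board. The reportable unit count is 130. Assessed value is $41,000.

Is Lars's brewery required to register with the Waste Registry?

Exception (a) is satisfied on its face — a current Provisional Registration is held; the facility's operating hours per week are 82, below the 96 limit; a current General Permit is held. Turning to paragraph (f): (f) operates against (a): the coverage ratio is 7%, under the 9% limit. Exception (a) does not apply.
Exception (b) requires that the operator holds a current Category 6 Clearance from the Pellston Board; but there is no Category 6 Clearance in force, so (b) is unavailable.
Exception (c): assessed value is $41,000, under the $41,500 limit; a current Provisional Clearance is held; discharge is routed to a licensed treatment works — every condition holds. But applying paragraph (h): (h) operates — a current Standing Declaration is held. Exception (c) does not apply.
Exception (d)'s conditions are all satisfied: a current Tier F Certificate is held; a current Tier 5 Declaration is held; the facility operates on a batch process. But: (i) operates against (d): discharge temperature exceeds 35 °C. Exception (d) does not apply.
All of (e)'s requirements are met (the reference index is 312, meeting the 267 threshold; average daily discharge volume is 960 litres, less than the 970 litres limit). But applying paragraphs (j)–(p): (j) applies — the baseline figure is 533, meeting the 532 threshold. (k) is triggered (a current Schedule 5 Waiver is held), but is set aside by (l): (l) operates — aggregate throughput is 2,850 units, meeting the 2,260 units threshold. (m) would limit (l) — a current Annual Notice is held — but (n) sets (m) aside: (n) operates against (m): the compliance score is 24 points, less than the 27 points limit. (o), which would lift (n), is not engaged — the qualifying period is 280 days, not less than 260 days. (e) is therefore removed.
None of the exceptions is available; § 85.1 applies in full.

Yes — Lars's brewery must register with the Waste Registry.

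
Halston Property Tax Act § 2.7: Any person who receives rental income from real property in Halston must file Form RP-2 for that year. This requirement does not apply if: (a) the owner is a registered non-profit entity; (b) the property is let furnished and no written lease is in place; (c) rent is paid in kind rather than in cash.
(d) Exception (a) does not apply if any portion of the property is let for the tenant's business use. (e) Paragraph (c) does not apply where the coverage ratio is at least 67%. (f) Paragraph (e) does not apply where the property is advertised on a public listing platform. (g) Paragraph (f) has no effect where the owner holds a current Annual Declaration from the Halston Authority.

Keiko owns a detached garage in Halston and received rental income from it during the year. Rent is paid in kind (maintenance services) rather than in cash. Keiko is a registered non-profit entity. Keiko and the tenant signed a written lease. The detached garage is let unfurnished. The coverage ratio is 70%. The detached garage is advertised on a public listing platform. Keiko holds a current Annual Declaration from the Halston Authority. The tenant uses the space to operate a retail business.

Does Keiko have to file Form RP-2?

All of (a)'s requirements are met (Keiko is a registered non-profit). However, paragraph (d) must be considered: (d) is engaged — the space is let for business use. Exception (a) does not apply.
Exception (b) requires that the property is let furnished; but the property is let unfurnished, so (b) is unavailable.
Exception (c): rent is paid in kind — every condition holds. But applying paragraphs (e)–(g): (e) is triggered — the coverage ratio is 70%, meeting the 67% threshold. (f) would limit (e) — the property is publicly advertised — but (g) sets (f) aside: (g) operates against (f): a current Annual Declaration is held. (c) is therefore removed.
No exception displaces § 2.7.

Yes — Keiko must file Form RP-2.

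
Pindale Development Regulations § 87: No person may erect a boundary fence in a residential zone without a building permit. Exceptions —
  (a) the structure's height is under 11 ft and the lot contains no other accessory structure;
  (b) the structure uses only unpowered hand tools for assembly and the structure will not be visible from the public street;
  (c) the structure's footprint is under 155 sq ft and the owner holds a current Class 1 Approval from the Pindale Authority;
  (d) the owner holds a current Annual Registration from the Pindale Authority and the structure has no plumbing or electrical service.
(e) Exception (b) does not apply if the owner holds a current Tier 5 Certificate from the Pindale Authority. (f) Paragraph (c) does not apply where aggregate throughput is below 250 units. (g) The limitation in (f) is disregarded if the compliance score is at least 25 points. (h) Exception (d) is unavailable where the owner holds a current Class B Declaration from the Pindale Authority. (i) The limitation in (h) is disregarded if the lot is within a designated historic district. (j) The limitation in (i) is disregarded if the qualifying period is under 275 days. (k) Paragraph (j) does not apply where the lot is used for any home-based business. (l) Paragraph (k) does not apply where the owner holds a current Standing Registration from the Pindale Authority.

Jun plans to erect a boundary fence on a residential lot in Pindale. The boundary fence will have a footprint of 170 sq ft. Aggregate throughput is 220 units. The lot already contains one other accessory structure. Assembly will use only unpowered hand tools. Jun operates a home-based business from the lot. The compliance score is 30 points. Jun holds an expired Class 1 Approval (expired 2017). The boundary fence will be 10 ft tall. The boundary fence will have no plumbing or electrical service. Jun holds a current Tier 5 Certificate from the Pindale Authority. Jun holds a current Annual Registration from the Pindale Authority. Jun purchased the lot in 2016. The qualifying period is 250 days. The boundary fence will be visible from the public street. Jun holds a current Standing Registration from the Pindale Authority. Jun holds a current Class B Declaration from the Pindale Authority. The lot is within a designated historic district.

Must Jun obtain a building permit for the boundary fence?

Exception (a) fails — the lot already has another accessory structure.
Exception (b) fails — the structure will be visible from the street.
Exception (c) fails — the structure's footprint is 170 sq ft, not under 155 sq ft.
Exception (d) is satisfied on its face — a current Annual Registration is held; there is no plumbing or electrical service. However, paragraphs (h)–(l) must be considered: (h) operates against (d): a current Class B Declaration is held. (i) operates (the lot is in a historic district), but yields to (j): (j) operates against (i): the qualifying period is 250 days, under the 275 days limit. (k) applies (a home-based business operates on the lot), but is itself disapplied by (l): (l) operates against (k): a current Standing Registration is held. Exception (d) does not apply.
None of the exceptions is available; § 87 applies in full.

Yes — Jun must obtain a building permit.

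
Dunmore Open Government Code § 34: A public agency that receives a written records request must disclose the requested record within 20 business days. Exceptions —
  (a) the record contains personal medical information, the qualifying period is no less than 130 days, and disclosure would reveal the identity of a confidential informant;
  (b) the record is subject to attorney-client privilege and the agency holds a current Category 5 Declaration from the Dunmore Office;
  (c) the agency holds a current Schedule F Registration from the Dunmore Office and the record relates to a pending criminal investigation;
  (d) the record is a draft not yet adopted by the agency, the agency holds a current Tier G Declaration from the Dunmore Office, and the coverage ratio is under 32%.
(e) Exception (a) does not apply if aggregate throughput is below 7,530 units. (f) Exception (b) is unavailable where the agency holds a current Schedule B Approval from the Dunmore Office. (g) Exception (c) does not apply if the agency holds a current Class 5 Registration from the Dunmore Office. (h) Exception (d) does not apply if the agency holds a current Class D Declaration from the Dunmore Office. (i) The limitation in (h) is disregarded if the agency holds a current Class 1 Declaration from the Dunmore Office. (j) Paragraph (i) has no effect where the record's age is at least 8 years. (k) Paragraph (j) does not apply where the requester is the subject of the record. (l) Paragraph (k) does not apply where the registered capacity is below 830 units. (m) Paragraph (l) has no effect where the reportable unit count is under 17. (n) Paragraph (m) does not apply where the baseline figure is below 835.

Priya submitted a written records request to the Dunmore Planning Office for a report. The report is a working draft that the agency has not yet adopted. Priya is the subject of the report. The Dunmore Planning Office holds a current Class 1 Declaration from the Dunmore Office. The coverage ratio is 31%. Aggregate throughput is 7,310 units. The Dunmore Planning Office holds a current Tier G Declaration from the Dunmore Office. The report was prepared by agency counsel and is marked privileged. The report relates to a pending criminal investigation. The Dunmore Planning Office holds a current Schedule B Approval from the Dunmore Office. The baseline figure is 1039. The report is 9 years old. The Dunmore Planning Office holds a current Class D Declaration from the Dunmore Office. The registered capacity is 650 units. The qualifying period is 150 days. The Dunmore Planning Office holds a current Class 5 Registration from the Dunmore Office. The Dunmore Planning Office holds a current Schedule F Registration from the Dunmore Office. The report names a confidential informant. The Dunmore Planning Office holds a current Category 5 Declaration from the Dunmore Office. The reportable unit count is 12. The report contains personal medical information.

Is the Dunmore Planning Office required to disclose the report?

Exception (a) is satisfied on its face — the report contains personal medical information; the qualifying period is 150 days, meeting the 130 days threshold; the report names a confidential informant. But applying paragraph (e): (e) is engaged — aggregate throughput is 7,310 units, below the 7,530 units limit. (a) is therefore removed.
All of (b)'s requirements are met (the report is privileged; a current Category 5 Declaration is held). However, paragraph (f) must be considered: (f) is engaged — a current Schedule B Approval is held. So (b) is unavailable.
Exception (c)'s conditions are all satisfied: a current Schedule F Registration is held; the report relates to a pending investigation. But applying paragraph (g): (g) operates against (c): a current Class 5 Registration is held. Exception (c) does not apply.
Exception (d): the report is an unadopted draft; a current Tier G Declaration is held; the coverage ratio is 31%, under the 32% limit — every condition holds. Under paragraphs (h)–(n): (h) operates (a current Class D Declaration is held), but is overridden by (i): (i) operates against (h): a current Class 1 Declaration is held. (j) is engaged (the record's age is 9 years, meeting the 8 years threshold), but is overridden by (k): (k) operates against (j): Priya is the subject of the report. (l) is engaged (the registered capacity is 650 units, below the 830 units limit), but is displaced by (m): (m) operates against (l): the reportable unit count is 12, under the 17 limit. (n) does not operate here (the baseline figure is 1,039, not below 835), so (m) stands. So (d) applies.

No — exception (d) applies; the Dunmore Planning Office is not required to disclose the report.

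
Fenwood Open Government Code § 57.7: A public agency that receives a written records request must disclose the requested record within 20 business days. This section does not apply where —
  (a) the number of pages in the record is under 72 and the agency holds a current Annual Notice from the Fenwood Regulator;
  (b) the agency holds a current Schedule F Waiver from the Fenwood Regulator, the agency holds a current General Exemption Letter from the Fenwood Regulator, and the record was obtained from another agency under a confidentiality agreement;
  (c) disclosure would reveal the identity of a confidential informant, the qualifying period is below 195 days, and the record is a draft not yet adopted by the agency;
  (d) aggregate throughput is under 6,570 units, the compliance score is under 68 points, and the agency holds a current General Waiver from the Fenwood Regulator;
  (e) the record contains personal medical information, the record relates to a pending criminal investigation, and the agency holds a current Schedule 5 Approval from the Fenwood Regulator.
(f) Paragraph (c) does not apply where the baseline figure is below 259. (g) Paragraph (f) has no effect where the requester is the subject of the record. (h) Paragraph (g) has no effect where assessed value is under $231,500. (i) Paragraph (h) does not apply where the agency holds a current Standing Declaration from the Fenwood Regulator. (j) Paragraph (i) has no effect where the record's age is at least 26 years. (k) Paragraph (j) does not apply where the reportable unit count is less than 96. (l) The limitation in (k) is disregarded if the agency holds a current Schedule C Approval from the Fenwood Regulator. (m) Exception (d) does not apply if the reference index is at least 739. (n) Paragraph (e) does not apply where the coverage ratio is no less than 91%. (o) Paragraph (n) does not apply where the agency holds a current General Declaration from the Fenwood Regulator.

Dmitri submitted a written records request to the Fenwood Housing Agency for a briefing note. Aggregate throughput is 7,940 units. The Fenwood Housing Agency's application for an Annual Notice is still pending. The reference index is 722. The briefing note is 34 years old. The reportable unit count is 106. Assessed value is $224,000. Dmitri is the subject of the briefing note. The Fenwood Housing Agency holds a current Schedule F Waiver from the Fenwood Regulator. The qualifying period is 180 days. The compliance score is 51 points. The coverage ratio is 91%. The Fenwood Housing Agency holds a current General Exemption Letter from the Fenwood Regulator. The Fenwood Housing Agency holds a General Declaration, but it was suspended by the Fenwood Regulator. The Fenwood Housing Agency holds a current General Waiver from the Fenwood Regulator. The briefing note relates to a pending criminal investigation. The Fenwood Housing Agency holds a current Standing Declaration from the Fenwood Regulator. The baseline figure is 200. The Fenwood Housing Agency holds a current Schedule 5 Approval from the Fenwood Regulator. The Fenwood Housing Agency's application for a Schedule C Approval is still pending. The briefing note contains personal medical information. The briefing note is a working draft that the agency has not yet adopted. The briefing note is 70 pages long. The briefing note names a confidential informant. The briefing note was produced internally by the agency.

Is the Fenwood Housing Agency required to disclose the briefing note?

Exception (a) fails — there is no Annual Notice in force.
Exception (b) fails — the briefing note was produced internally.
All of (c)'s requirements are met (the briefing note names a confidential informant; the qualifying period is 180 days, below the 195 days limit; the briefing note is an unadopted draft). But: (f) operates against (c): the baseline figure is 200, below the 259 limit. (g) applies (Dmitri is the subject of the briefing note), but yields to (h): (h) is triggered — assessed value is $224,000, under the $231,500 limit. (i) is engaged (a current Standing Declaration is held), but yields to (j): (j) is triggered — the record's age is 34 years, meeting the 26 years threshold. (k), which would lift (j), does not operate here — the reportable unit count is 106, not less than 96. So (c) is unavailable.
Exception (d) requires that aggregate throughput is under 6,570 units; but aggregate throughput is 7,940 units, not under 6,570 units, so (d) is unavailable.
All of (e)'s requirements are met (the briefing note contains personal medical information; the briefing note relates to a pending investigation; a current Schedule 5 Approval is held). However, paragraphs (n)–(o) must be considered: (n) operates against (e): the coverage ratio is 91%, meeting the 91% threshold. (o), which would lift (n), is not triggered — no current General Declaration is held. So (e) is unavailable.
No exception displaces § 57.7.

Yes — the Fenwood Housing Agency must disclose the briefing note.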